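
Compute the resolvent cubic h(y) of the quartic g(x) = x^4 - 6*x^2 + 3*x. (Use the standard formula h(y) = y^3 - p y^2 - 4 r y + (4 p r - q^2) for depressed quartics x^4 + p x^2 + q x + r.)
h(y) = y^3 + 6*y^2 - 9

Identify coefficients: p = -6, q = 3, r = 0.
Plug into h(y) = y^3 - p y^2 - 4 r y + (4 p r - q^2):
  h(y) = y^3 - (-6) y^2 - 4*(0) y + (4*(-6)*(0) - (3)^2)
       = y^3 + (6) y^2 + (0) y + (-9).
Simplifying: h(y) = y^3 + 6*y^2 - 9.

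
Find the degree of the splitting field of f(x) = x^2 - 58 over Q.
[K:Q] = 2

The polynomial x^2 - 58 is irreducible over Q since 58 is not a perfect square. Its splitting field is Q(sqrt(58)), which has degree 2 over Q.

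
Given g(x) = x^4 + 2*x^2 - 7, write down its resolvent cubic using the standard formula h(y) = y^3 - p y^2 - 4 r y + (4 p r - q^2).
h(y) = y^3 - 2*y^2 + 28*y - 56

Identify coefficients: p = 2, q = 0, r = -7.
Plug into h(y) = y^3 - p y^2 - 4 r y + (4 p r - q^2):
  h(y) = y^3 - (2) y^2 - 4*(-7) y + (4*(2)*(-7) - (0)^2)
       = y^3 + (-2) y^2 + (28) y + (-56).
Simplifying: h(y) = y^3 - 2*y^2 + 28*y - 56.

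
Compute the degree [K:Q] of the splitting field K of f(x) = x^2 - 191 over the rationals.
[K:Q] = 2

The polynomial x^2 - 191 is irreducible over Q since 191 is not a perfect square. Its splitting field is Q(sqrt(191)), which has degree 2 over Q.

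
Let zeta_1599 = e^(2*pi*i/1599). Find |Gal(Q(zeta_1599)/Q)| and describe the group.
|Gal(Q(zeta_1599)/Q)| = phi(1599) = 960; group ≅ (Z/1599Z)^* ≅ Z/2Z × Z/12Z × Z/40Z

The n-th cyclotomic polynomial Φ_1599(x) is the minimal polynomial of zeta_1599 over Q and has degree phi(1599) = 960. So Q(zeta_1599) is a degree-960 Galois extension with Galois group (Z/1599Z)^*. By CRT, (Z/1599Z)^* ≅ (Z/3Z)^* × (Z/13Z)^* × (Z/41Z)^*. Each prime-power unit group is (Z/3Z)^* ≅ Z/2Z; (Z/13Z)^* ≅ Z/12Z; (Z/41Z)^* ≅ Z/40Z. Hence Gal(Q(zeta_1599)/Q) ≅ Z/2Z × Z/12Z × Z/40Z.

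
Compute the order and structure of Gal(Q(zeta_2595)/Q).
|Gal(Q(zeta_2595)/Q)| = phi(2595) = 1376; group ≅ (Z/2595Z)^* ≅ Z/2Z × Z/4Z × Z/172Z

The n-th cyclotomic polynomial Φ_2595(x) is the minimal polynomial of zeta_2595 over Q and has degree phi(2595) = 1376. So Q(zeta_2595) is a degree-1376 Galois extension with Galois group (Z/2595Z)^*. By CRT, (Z/2595Z)^* ≅ (Z/3Z)^* × (Z/5Z)^* × (Z/173Z)^*. Each prime-power unit group is (Z/3Z)^* ≅ Z/2Z; (Z/5Z)^* ≅ Z/4Z; (Z/173Z)^* ≅ Z/172Z. Hence Gal(Q(zeta_2595)/Q) ≅ Z/2Z × Z/4Z × Z/172Z.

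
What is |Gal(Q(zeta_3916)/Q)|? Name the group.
|Gal(Q(zeta_3916)/Q)| = phi(3916) = 1760; group ≅ (Z/3916Z)^* ≅ Z/2Z × Z/10Z × Z/88Z

The n-th cyclotomic polynomial Φ_3916(x) is the minimal polynomial of zeta_3916 over Q and has degree phi(3916) = 1760. So Q(zeta_3916) is a degree-1760 Galois extension with Galois group (Z/3916Z)^*. By CRT, (Z/3916Z)^* ≅ (Z/4Z)^* × (Z/11Z)^* × (Z/89Z)^*. Each prime-power unit group is (Z/4Z)^* ≅ Z/2Z; (Z/11Z)^* ≅ Z/10Z; (Z/89Z)^* ≅ Z/88Z. Hence Gal(Q(zeta_3916)/Q) ≅ Z/2Z × Z/10Z × Z/88Z.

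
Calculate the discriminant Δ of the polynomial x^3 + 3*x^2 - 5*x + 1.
Δ = 320

For x^3 + a x^2 + b x + c the discriminant is Δ = 18 a b c - 4 a^3 c + a^2 b^2 - 4 b^3 - 27 c^2.
Plug a = 3, b = -5, c = 1:
  18*(3)*(-5)*(1) - 4*(3)^3*(1) + (3)^2*(-5)^2 - 4*(-5)^3 - 27*(1)^2
  = -270 + (-108) + 225 + (500) + (-27)
  = 320.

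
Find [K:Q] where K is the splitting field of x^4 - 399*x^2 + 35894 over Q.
[K:Q] = 4

f factors as (x^2 - 262)(x^2 - 137); the splitting field is K = Q(sqrt(262), sqrt(137)). Since 262, 137, and 35894 are all non-squares in Q, the three subfields Q(sqrt(262)), Q(sqrt(137)), Q(sqrt(35894)) are distinct degree-2 extensions, so [K:Q] = 4 (Klein four Galois group).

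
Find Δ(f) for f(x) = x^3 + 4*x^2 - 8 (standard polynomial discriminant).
Δ = 320

For x^3 + a x^2 + b x + c the discriminant is Δ = 18 a b c - 4 a^3 c + a^2 b^2 - 4 b^3 - 27 c^2.
Plug a = 4, b = 0, c = -8:
  18*(4)*(0)*(-8) - 4*(4)^3*(-8) + (4)^2*(0)^2 - 4*(0)^3 - 27*(-8)^2
  = 0 + (2048) + 0 + (0) + (-1728)
  = 320.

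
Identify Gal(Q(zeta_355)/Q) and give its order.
|Gal(Q(zeta_355)/Q)| = phi(355) = 280; group ≅ (Z/355Z)^* ≅ Z/4Z × Z/70Z

The n-th cyclotomic polynomial Φ_355(x) is the minimal polynomial of zeta_355 over Q and has degree phi(355) = 280. So Q(zeta_355) is a degree-280 Galois extension with Galois group (Z/355Z)^*. By CRT, (Z/355Z)^* ≅ (Z/5Z)^* × (Z/71Z)^*. Each prime-power unit group is (Z/5Z)^* ≅ Z/4Z; (Z/71Z)^* ≅ Z/70Z. Hence Gal(Q(zeta_355)/Q) ≅ Z/4Z × Z/70Z.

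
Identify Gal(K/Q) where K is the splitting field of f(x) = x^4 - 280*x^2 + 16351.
Gal(K/Q) = V_4 (Klein four-group, Z/2Z × Z/2Z)

f factors as (x^2 - 197)(x^2 - 83), so the splitting field is K = Q(sqrt(197), sqrt(83)). The elements 197, 83, 16351 are all non-squares in Q, so sqrt(197) and sqrt(83) generate independent quadratic extensions. Thus [K:Q] = 4 and Gal(K/Q) is generated by the two order-2 automorphisms sqrt(197) ↦ -sqrt(197) and sqrt(83) ↦ -sqrt(83), giving V_4.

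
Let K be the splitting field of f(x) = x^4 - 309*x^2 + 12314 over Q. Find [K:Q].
[K:Q] = 4

f factors as (x^2 - 47)(x^2 - 262); the splitting field is K = Q(sqrt(47), sqrt(262)). Since 47, 262, and 12314 are all non-squares in Q, the three subfields Q(sqrt(47)), Q(sqrt(262)), Q(sqrt(12314)) are distinct degree-2 extensions, so [K:Q] = 4 (Klein four Galois group).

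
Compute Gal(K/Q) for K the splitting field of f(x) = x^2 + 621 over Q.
Gal(K/Q) = Z/2Z (cyclic of order 2)

x^2 + 621 is irreducible over Q since -621 is not a rational square. The splitting field Q(sqrt(-621)) has degree 2 over Q, and its unique nontrivial automorphism is sqrt(-621) ↦ -sqrt(-621). Hence Gal(Q(sqrt(-621))/Q) = Z/2Z.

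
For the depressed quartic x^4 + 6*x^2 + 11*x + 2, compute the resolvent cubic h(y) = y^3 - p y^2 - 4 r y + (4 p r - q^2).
h(y) = y^3 - 6*y^2 - 8*y - 73

Identify coefficients: p = 6, q = 11, r = 2.
Plug into h(y) = y^3 - p y^2 - 4 r y + (4 p r - q^2):
  h(y) = y^3 - (6) y^2 - 4*(2) y + (4*(6)*(2) - (11)^2)
       = y^3 + (-6) y^2 + (-8) y + (-73).
Simplifying: h(y) = y^3 - 6*y^2 - 8*y - 73.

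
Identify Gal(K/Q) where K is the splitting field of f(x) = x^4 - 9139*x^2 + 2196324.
Gal(K/Q) = Z/2Z (cyclic of order 2)

f factors as (x^2 - 247)(x^2 - 8892), so the splitting field is K = Q(sqrt(247), sqrt(8892)). The squarefree part of 247 is 247 and the squarefree part of 8892 is also 247, so sqrt(247) and sqrt(8892) are both rational multiples of sqrt(247). Hence Q(sqrt(247)) = Q(sqrt(8892)) = Q(sqrt(247)), and the splitting field collapses to a single degree-2 extension with Galois group Z/2Z.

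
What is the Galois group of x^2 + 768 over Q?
Gal(K/Q) = Z/2Z (cyclic of order 2)

x^2 + 768 is irreducible over Q since -768 is not a rational square. The splitting field Q(sqrt(-768)) has degree 2 over Q, and its unique nontrivial automorphism is sqrt(-768) ↦ -sqrt(-768). Hence Gal(Q(sqrt(-768))/Q) = Z/2Z.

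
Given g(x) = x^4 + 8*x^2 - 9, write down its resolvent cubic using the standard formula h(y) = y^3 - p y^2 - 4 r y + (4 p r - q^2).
h(y) = y^3 - 8*y^2 + 36*y - 288

Identify coefficients: p = 8, q = 0, r = -9.
Plug into h(y) = y^3 - p y^2 - 4 r y + (4 p r - q^2):
  h(y) = y^3 - (8) y^2 - 4*(-9) y + (4*(8)*(-9) - (0)^2)
       = y^3 + (-8) y^2 + (36) y + (-288).
Simplifying: h(y) = y^3 - 8*y^2 + 36*y - 288.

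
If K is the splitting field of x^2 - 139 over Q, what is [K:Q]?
[K:Q] = 2

The polynomial x^2 - 139 is irreducible over Q since 139 is not a perfect square. Its splitting field is Q(sqrt(139)), which has degree 2 over Q.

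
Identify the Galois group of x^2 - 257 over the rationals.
Gal(K/Q) = Z/2Z (cyclic of order 2)

x^2 - 257 is irreducible over Q since 257 is not a rational square. The splitting field Q(sqrt(257)) has degree 2 over Q, and its unique nontrivial automorphism is sqrt(257) ↦ -sqrt(257). Hence Gal(Q(sqrt(257))/Q) = Z/2Z.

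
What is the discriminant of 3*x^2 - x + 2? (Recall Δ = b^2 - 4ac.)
Δ = -23

For a quadratic a x^2 + b x + c the discriminant is Δ = b^2 - 4ac = (-1)^2 - 4*(3)*(2) = 1 - (24) = -23.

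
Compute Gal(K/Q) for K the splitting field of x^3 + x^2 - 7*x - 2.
Gal(K/Q) = S_3 (symmetric group of order 6)

Compute the discriminant of x^3 + (1)*x^2 + (-7)*x + (-2): Δ = 1573. Since Δ is not a rational square, the Galois group is not contained in A_3; it must be the full S_3 (irreducibility of the cubic rules out anything smaller).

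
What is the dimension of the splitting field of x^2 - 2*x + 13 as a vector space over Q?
[K:Q] = 2

The discriminant of x^2 + (-2)*x + (13) is b^2 - 4c = 4 - (52) = -48. Since -48 is not a perfect square in Q, the polynomial is irreducible over Q. Its two roots generate a degree-2 extension, so [K:Q] = 2.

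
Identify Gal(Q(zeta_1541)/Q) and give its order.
|Gal(Q(zeta_1541)/Q)| = phi(1541) = 1452; group ≅ (Z/1541Z)^* ≅ Z/22Z × Z/66Z

The n-th cyclotomic polynomial Φ_1541(x) is the minimal polynomial of zeta_1541 over Q and has degree phi(1541) = 1452. So Q(zeta_1541) is a degree-1452 Galois extension with Galois group (Z/1541Z)^*. By CRT, (Z/1541Z)^* ≅ (Z/23Z)^* × (Z/67Z)^*. Each prime-power unit group is (Z/23Z)^* ≅ Z/22Z; (Z/67Z)^* ≅ Z/66Z. Hence Gal(Q(zeta_1541)/Q) ≅ Z/22Z × Z/66Z.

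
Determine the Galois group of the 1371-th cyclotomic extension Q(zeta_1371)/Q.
|Gal(Q(zeta_1371)/Q)| = phi(1371) = 912; group ≅ (Z/1371Z)^* ≅ Z/2Z × Z/456Z

The n-th cyclotomic polynomial Φ_1371(x) is the minimal polynomial of zeta_1371 over Q and has degree phi(1371) = 912. So Q(zeta_1371) is a degree-912 Galois extension with Galois group (Z/1371Z)^*. By CRT, (Z/1371Z)^* ≅ (Z/3Z)^* × (Z/457Z)^*. Each prime-power unit group is (Z/3Z)^* ≅ Z/2Z; (Z/457Z)^* ≅ Z/456Z. Hence Gal(Q(zeta_1371)/Q) ≅ Z/2Z × Z/456Z.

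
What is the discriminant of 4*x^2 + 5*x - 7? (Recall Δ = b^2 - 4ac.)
Δ = 137

For a quadratic a x^2 + b x + c the discriminant is Δ = b^2 - 4ac = (5)^2 - 4*(4)*(-7) = 25 - (-112) = 137.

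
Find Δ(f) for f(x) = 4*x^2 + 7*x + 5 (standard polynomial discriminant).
Δ = -31

For a quadratic a x^2 + b x + c the discriminant is Δ = b^2 - 4ac = (7)^2 - 4*(4)*(5) = 49 - (80) = -31.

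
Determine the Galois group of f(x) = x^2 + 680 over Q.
Gal(K/Q) = Z/2Z (cyclic of order 2)

x^2 + 680 is irreducible over Q since -680 is not a rational square. The splitting field Q(sqrt(-680)) has degree 2 over Q, and its unique nontrivial automorphism is sqrt(-680) ↦ -sqrt(-680). Hence Gal(Q(sqrt(-680))/Q) = Z/2Z.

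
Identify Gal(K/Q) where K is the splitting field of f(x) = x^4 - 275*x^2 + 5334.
Gal(K/Q) = V_4 (Klein four-group, Z/2Z × Z/2Z)

f factors as (x^2 - 254)(x^2 - 21), so the splitting field is K = Q(sqrt(254), sqrt(21)). The elements 254, 21, 5334 are all non-squares in Q, so sqrt(254) and sqrt(21) generate independent quadratic extensions. Thus [K:Q] = 4 and Gal(K/Q) is generated by the two order-2 automorphisms sqrt(254) ↦ -sqrt(254) and sqrt(21) ↦ -sqrt(21), giving V_4.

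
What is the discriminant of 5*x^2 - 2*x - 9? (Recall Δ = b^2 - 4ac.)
Δ = 184

For a quadratic a x^2 + b x + c the discriminant is Δ = b^2 - 4ac = (-2)^2 - 4*(5)*(-9) = 4 - (-180) = 184.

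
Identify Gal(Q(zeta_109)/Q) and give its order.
|Gal(Q(zeta_109)/Q)| = phi(109) = 108; group ≅ (Z/109Z)^* ≅ Z/108Z

The n-th cyclotomic polynomial Φ_109(x) is the minimal polynomial of zeta_109 over Q and has degree phi(109) = 108. So Q(zeta_109) is a degree-108 Galois extension with Galois group (Z/109Z)^*. (Z/109Z)^* is cyclic since 109 is an odd prime power (or 4). Hence Gal(Q(zeta_109)/Q) ≅ Z/108Z.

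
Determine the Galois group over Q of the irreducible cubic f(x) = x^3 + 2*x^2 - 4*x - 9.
Gal(K/Q) = S_3 (symmetric group of order 6)

Compute the discriminant of x^3 + (2)*x^2 + (-4)*x + (-9): Δ = -283. Since Δ is not a rational square, the Galois group is not contained in A_3; it must be the full S_3 (irreducibility of the cubic rules out anything smaller).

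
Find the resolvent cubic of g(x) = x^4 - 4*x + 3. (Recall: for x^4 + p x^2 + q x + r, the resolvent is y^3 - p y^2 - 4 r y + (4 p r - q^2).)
h(y) = y^3 - 12*y - 16

Identify coefficients: p = 0, q = -4, r = 3.
Plug into h(y) = y^3 - p y^2 - 4 r y + (4 p r - q^2):
  h(y) = y^3 - (0) y^2 - 4*(3) y + (4*(0)*(3) - (-4)^2)
       = y^3 + (0) y^2 + (-12) y + (-16).
Simplifying: h(y) = y^3 - 12*y - 16.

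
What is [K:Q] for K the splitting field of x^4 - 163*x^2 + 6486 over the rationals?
[K:Q] = 4

f factors as (x^2 - 69)(x^2 - 94); the splitting field is K = Q(sqrt(69), sqrt(94)). Since 69, 94, and 6486 are all non-squares in Q, the three subfields Q(sqrt(69)), Q(sqrt(94)), Q(sqrt(6486)) are distinct degree-2 extensions, so [K:Q] = 4 (Klein four Galois group).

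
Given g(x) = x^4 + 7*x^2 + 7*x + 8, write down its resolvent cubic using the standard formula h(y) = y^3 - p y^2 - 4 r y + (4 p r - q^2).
h(y) = y^3 - 7*y^2 - 32*y + 175

Identify coefficients: p = 7, q = 7, r = 8.
Plug into h(y) = y^3 - p y^2 - 4 r y + (4 p r - q^2):
  h(y) = y^3 - (7) y^2 - 4*(8) y + (4*(7)*(8) - (7)^2)
       = y^3 + (-7) y^2 + (-32) y + (175).
Simplifying: h(y) = y^3 - 7*y^2 - 32*y + 175.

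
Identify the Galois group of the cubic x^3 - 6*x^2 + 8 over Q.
Gal(K/Q) = A_3 (cyclic of order 3)

Compute the discriminant of x^3 + (-6)*x^2 + (0)*x + (8): Δ = 5184. Since Δ is a perfect square (Δ = 72^2), the Galois group is contained in A_3. Irreducibility forces the group to be transitive on three roots, so Gal = A_3.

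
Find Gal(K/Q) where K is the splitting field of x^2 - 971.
Gal(K/Q) = Z/2Z (cyclic of order 2)

x^2 - 971 is irreducible over Q since 971 is not a rational square. The splitting field Q(sqrt(971)) has degree 2 over Q, and its unique nontrivial automorphism is sqrt(971) ↦ -sqrt(971). Hence Gal(Q(sqrt(971))/Q) = Z/2Z.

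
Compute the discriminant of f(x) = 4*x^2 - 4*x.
Δ = 16

For a quadratic a x^2 + b x + c the discriminant is Δ = b^2 - 4ac = (-4)^2 - 4*(4)*(0) = 16 - (0) = 16.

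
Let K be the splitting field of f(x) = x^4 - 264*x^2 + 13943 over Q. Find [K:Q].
[K:Q] = 4

f factors as (x^2 - 191)(x^2 - 73); the splitting field is K = Q(sqrt(191), sqrt(73)). Since 191, 73, and 13943 are all non-squares in Q, the three subfields Q(sqrt(191)), Q(sqrt(73)), Q(sqrt(13943)) are distinct degree-2 extensions, so [K:Q] = 4 (Klein four Galois group).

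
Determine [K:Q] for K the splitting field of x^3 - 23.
[K:Q] = 6

x^3 - 23 has one real root r = 23^(1/3) and two complex roots r*zeta_3, r*zeta_3^2 where zeta_3 = e^(2*pi*i/3). The splitting field is Q(r, zeta_3). [Q(r):Q] = 3 and [Q(zeta_3):Q] = 2 with gcd = 1, so [Q(r, zeta_3):Q] = 3 * 2 = 6.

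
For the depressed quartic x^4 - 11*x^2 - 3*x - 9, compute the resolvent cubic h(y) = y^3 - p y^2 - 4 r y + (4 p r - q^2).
h(y) = y^3 + 11*y^2 + 36*y + 387

Identify coefficients: p = -11, q = -3, r = -9.
Plug into h(y) = y^3 - p y^2 - 4 r y + (4 p r - q^2):
  h(y) = y^3 - (-11) y^2 - 4*(-9) y + (4*(-11)*(-9) - (-3)^2)
       = y^3 + (11) y^2 + (36) y + (387).
Simplifying: h(y) = y^3 + 11*y^2 + 36*y + 387.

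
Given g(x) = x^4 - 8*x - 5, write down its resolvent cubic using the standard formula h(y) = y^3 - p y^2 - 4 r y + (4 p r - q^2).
h(y) = y^3 + 20*y - 64

Identify coefficients: p = 0, q = -8, r = -5.
Plug into h(y) = y^3 - p y^2 - 4 r y + (4 p r - q^2):
  h(y) = y^3 - (0) y^2 - 4*(-5) y + (4*(0)*(-5) - (-8)^2)
       = y^3 + (0) y^2 + (20) y + (-64).
Simplifying: h(y) = y^3 + 20*y - 64.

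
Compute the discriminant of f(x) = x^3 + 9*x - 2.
Δ = -3024

For a depressed cubic x^3 + p x + q the discriminant is Δ = -4 p^3 - 27 q^2 = -4*(9)^3 - 27*(-2)^2 = -2916 - 108 = -3024.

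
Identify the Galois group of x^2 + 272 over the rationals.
Gal(K/Q) = Z/2Z (cyclic of order 2)

x^2 + 272 is irreducible over Q since -272 is not a rational square. The splitting field Q(sqrt(-272)) has degree 2 over Q, and its unique nontrivial automorphism is sqrt(-272) ↦ -sqrt(-272). Hence Gal(Q(sqrt(-272))/Q) = Z/2Z.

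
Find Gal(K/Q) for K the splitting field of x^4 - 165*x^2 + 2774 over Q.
Gal(K/Q) = V_4 (Klein four-group, Z/2Z × Z/2Z)

f factors as (x^2 - 19)(x^2 - 146), so the splitting field is K = Q(sqrt(19), sqrt(146)). The elements 19, 146, 2774 are all non-squares in Q, so sqrt(19) and sqrt(146) generate independent quadratic extensions. Thus [K:Q] = 4 and Gal(K/Q) is generated by the two order-2 automorphisms sqrt(19) ↦ -sqrt(19) and sqrt(146) ↦ -sqrt(146), giving V_4.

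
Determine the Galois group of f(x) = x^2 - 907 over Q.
Gal(K/Q) = Z/2Z (cyclic of order 2)

x^2 - 907 is irreducible over Q since 907 is not a rational square. The splitting field Q(sqrt(907)) has degree 2 over Q, and its unique nontrivial automorphism is sqrt(907) ↦ -sqrt(907). Hence Gal(Q(sqrt(907))/Q) = Z/2Z.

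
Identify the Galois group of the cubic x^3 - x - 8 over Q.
Gal(K/Q) = S_3 (symmetric group of order 6)

Compute the discriminant of x^3 + (0)*x^2 + (-1)*x + (-8): Δ = -1724. Since Δ is not a rational square, the Galois group is not contained in A_3; it must be the full S_3 (irreducibility of the cubic rules out anything smaller).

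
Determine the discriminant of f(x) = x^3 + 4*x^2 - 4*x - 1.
Δ = 1029

For x^3 + a x^2 + b x + c the discriminant is Δ = 18 a b c - 4 a^3 c + a^2 b^2 - 4 b^3 - 27 c^2.
Plug a = 4, b = -4, c = -1:
  18*(4)*(-4)*(-1) - 4*(4)^3*(-1) + (4)^2*(-4)^2 - 4*(-4)^3 - 27*(-1)^2
  = 288 + (256) + 256 + (256) + (-27)
  = 1029.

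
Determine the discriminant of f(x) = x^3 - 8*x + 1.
Δ = 2021

For a depressed cubic x^3 + p x + q the discriminant is Δ = -4 p^3 - 27 q^2 = -4*(-8)^3 - 27*(1)^2 = 2048 - 27 = 2021.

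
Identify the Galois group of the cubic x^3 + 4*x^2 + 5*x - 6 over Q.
Gal(K/Q) = S_3 (symmetric group of order 6)

Compute the discriminant of x^3 + (4)*x^2 + (5)*x + (-6): Δ = -1696. Since Δ is not a rational square, the Galois group is not contained in A_3; it must be the full S_3 (irreducibility of the cubic rules out anything smaller).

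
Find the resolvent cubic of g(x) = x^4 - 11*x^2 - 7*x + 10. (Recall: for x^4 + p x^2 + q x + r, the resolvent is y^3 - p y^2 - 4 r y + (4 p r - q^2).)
h(y) = y^3 + 11*y^2 - 40*y - 489

Identify coefficients: p = -11, q = -7, r = 10.
Plug into h(y) = y^3 - p y^2 - 4 r y + (4 p r - q^2):
  h(y) = y^3 - (-11) y^2 - 4*(10) y + (4*(-11)*(10) - (-7)^2)
       = y^3 + (11) y^2 + (-40) y + (-489).
Simplifying: h(y) = y^3 + 11*y^2 - 40*y - 489.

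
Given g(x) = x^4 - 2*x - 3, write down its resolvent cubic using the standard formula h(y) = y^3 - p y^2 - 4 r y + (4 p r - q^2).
h(y) = y^3 + 12*y - 4

Identify coefficients: p = 0, q = -2, r = -3.
Plug into h(y) = y^3 - p y^2 - 4 r y + (4 p r - q^2):
  h(y) = y^3 - (0) y^2 - 4*(-3) y + (4*(0)*(-3) - (-2)^2)
       = y^3 + (0) y^2 + (12) y + (-4).
Simplifying: h(y) = y^3 + 12*y - 4.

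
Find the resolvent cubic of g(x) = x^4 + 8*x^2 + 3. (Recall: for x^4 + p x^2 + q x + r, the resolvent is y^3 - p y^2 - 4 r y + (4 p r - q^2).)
h(y) = y^3 - 8*y^2 - 12*y + 96

Identify coefficients: p = 8, q = 0, r = 3.
Plug into h(y) = y^3 - p y^2 - 4 r y + (4 p r - q^2):
  h(y) = y^3 - (8) y^2 - 4*(3) y + (4*(8)*(3) - (0)^2)
       = y^3 + (-8) y^2 + (-12) y + (96).
Simplifying: h(y) = y^3 - 8*y^2 - 12*y + 96.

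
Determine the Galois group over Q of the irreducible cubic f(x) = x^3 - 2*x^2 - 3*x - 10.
Gal(K/Q) = S_3 (symmetric group of order 6)

Compute the discriminant of x^3 + (-2)*x^2 + (-3)*x + (-10): Δ = -3956. Since Δ is not a rational square, the Galois group is not contained in A_3; it must be the full S_3 (irreducibility of the cubic rules out anything smaller).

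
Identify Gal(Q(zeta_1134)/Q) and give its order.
|Gal(Q(zeta_1134)/Q)| = phi(1134) = 324; group ≅ (Z/1134Z)^* ≅ Z/6Z × Z/54Z

The n-th cyclotomic polynomial Φ_1134(x) is the minimal polynomial of zeta_1134 over Q and has degree phi(1134) = 324. So Q(zeta_1134) is a degree-324 Galois extension with Galois group (Z/1134Z)^*. By CRT, (Z/1134Z)^* ≅ (Z/2Z)^* × (Z/81Z)^* × (Z/7Z)^*. Each prime-power unit group is (Z/2Z)^* ≅ trivial group (order 1); (Z/81Z)^* ≅ Z/54Z; (Z/7Z)^* ≅ Z/6Z. Hence Gal(Q(zeta_1134)/Q) ≅ Z/6Z × Z/54Z.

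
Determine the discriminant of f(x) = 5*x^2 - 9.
Δ = 180

For a quadratic a x^2 + b x + c the discriminant is Δ = b^2 - 4ac = (0)^2 - 4*(5)*(-9) = 0 - (-180) = 180.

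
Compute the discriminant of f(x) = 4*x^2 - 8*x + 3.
Δ = 16

For a quadratic a x^2 + b x + c the discriminant is Δ = b^2 - 4ac = (-8)^2 - 4*(4)*(3) = 64 - (48) = 16.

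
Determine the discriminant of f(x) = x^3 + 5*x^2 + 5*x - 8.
Δ = -1203

For x^3 + a x^2 + b x + c the discriminant is Δ = 18 a b c - 4 a^3 c + a^2 b^2 - 4 b^3 - 27 c^2.
Plug a = 5, b = 5, c = -8:
  18*(5)*(5)*(-8) - 4*(5)^3*(-8) + (5)^2*(5)^2 - 4*(5)^3 - 27*(-8)^2
  = -3600 + (4000) + 625 + (-500) + (-1728)
  = -1203.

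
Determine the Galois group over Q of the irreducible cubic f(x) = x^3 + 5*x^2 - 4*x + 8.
Gal(K/Q) = S_3 (symmetric group of order 6)

Compute the discriminant of x^3 + (5)*x^2 + (-4)*x + (8): Δ = -7952. Since Δ is not a rational square, the Galois group is not contained in A_3; it must be the full S_3 (irreducibility of the cubic rules out anything smaller).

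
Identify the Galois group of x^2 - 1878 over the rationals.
Gal(K/Q) = Z/2Z (cyclic of order 2)

x^2 - 1878 is irreducible over Q since 1878 is not a rational square. The splitting field Q(sqrt(1878)) has degree 2 over Q, and its unique nontrivial automorphism is sqrt(1878) ↦ -sqrt(1878). Hence Gal(Q(sqrt(1878))/Q) = Z/2Z.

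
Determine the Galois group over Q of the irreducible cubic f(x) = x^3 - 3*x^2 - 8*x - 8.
Gal(K/Q) = S_3 (symmetric group of order 6)

Compute the discriminant of x^3 + (-3)*x^2 + (-8)*x + (-8): Δ = -3424. Since Δ is not a rational square, the Galois group is not contained in A_3; it must be the full S_3 (irreducibility of the cubic rules out anything smaller).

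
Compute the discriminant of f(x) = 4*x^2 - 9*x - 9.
Δ = 225

For a quadratic a x^2 + b x + c the discriminant is Δ = b^2 - 4ac = (-9)^2 - 4*(4)*(-9) = 81 - (-144) = 225.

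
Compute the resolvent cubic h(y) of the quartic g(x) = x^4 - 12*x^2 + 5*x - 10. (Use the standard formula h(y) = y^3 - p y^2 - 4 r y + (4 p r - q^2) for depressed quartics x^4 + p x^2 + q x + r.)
h(y) = y^3 + 12*y^2 + 40*y + 455

Identify coefficients: p = -12, q = 5, r = -10.
Plug into h(y) = y^3 - p y^2 - 4 r y + (4 p r - q^2):
  h(y) = y^3 - (-12) y^2 - 4*(-10) y + (4*(-12)*(-10) - (5)^2)
       = y^3 + (12) y^2 + (40) y + (455).
Simplifying: h(y) = y^3 + 12*y^2 + 40*y + 455.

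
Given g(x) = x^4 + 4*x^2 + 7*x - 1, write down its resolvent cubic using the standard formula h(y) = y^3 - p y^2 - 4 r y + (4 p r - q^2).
h(y) = y^3 - 4*y^2 + 4*y - 65

Identify coefficients: p = 4, q = 7, r = -1.
Plug into h(y) = y^3 - p y^2 - 4 r y + (4 p r - q^2):
  h(y) = y^3 - (4) y^2 - 4*(-1) y + (4*(4)*(-1) - (7)^2)
       = y^3 + (-4) y^2 + (4) y + (-65).
Simplifying: h(y) = y^3 - 4*y^2 + 4*y - 65.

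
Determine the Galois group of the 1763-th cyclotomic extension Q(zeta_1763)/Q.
|Gal(Q(zeta_1763)/Q)| = phi(1763) = 1680; group ≅ (Z/1763Z)^* ≅ Z/40Z × Z/42Z

The n-th cyclotomic polynomial Φ_1763(x) is the minimal polynomial of zeta_1763 over Q and has degree phi(1763) = 1680. So Q(zeta_1763) is a degree-1680 Galois extension with Galois group (Z/1763Z)^*. By CRT, (Z/1763Z)^* ≅ (Z/41Z)^* × (Z/43Z)^*. Each prime-power unit group is (Z/41Z)^* ≅ Z/40Z; (Z/43Z)^* ≅ Z/42Z. Hence Gal(Q(zeta_1763)/Q) ≅ Z/40Z × Z/42Z.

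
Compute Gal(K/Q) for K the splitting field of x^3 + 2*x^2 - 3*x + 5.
Gal(K/Q) = S_3 (symmetric group of order 6)

Compute the discriminant of x^3 + (2)*x^2 + (-3)*x + (5): Δ = -1231. Since Δ is not a rational square, the Galois group is not contained in A_3; it must be the full S_3 (irreducibility of the cubic rules out anything smaller).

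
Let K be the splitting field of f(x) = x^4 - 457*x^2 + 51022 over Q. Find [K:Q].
[K:Q] = 4

f factors as (x^2 - 194)(x^2 - 263); the splitting field is K = Q(sqrt(194), sqrt(263)). Since 194, 263, and 51022 are all non-squares in Q, the three subfields Q(sqrt(194)), Q(sqrt(263)), Q(sqrt(51022)) are distinct degree-2 extensions, so [K:Q] = 4 (Klein four Galois group).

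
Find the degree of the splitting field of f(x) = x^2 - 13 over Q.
[K:Q] = 2

The polynomial x^2 - 13 is irreducible over Q since 13 is not a perfect square. Its splitting field is Q(sqrt(13)), which has degree 2 over Q.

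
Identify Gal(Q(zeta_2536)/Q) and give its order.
|Gal(Q(zeta_2536)/Q)| = phi(2536) = 1264; group ≅ (Z/2536Z)^* ≅ Z/2Z × Z/2Z × Z/316Z

The n-th cyclotomic polynomial Φ_2536(x) is the minimal polynomial of zeta_2536 over Q and has degree phi(2536) = 1264. So Q(zeta_2536) is a degree-1264 Galois extension with Galois group (Z/2536Z)^*. By CRT, (Z/2536Z)^* ≅ (Z/8Z)^* × (Z/317Z)^*. Each prime-power unit group is (Z/8Z)^* ≅ Z/2Z × Z/2Z; (Z/317Z)^* ≅ Z/316Z. Hence Gal(Q(zeta_2536)/Q) ≅ Z/2Z × Z/2Z × Z/316Z.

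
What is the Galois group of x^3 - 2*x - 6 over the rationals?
Gal(K/Q) = S_3 (symmetric group of order 6)

Compute the discriminant of x^3 + (0)*x^2 + (-2)*x + (-6): Δ = -940. Since Δ is not a rational square, the Galois group is not contained in A_3; it must be the full S_3 (irreducibility of the cubic rules out anything smaller).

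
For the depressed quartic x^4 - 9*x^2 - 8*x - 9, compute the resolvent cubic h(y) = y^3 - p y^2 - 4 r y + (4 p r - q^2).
h(y) = y^3 + 9*y^2 + 36*y + 260

Identify coefficients: p = -9, q = -8, r = -9.
Plug into h(y) = y^3 - p y^2 - 4 r y + (4 p r - q^2):
  h(y) = y^3 - (-9) y^2 - 4*(-9) y + (4*(-9)*(-9) - (-8)^2)
       = y^3 + (9) y^2 + (36) y + (260).
Simplifying: h(y) = y^3 + 9*y^2 + 36*y + 260.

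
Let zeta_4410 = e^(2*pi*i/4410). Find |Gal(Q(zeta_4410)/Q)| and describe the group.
|Gal(Q(zeta_4410)/Q)| = phi(4410) = 1008; group ≅ (Z/4410Z)^* ≅ Z/4Z × Z/6Z × Z/42Z

The n-th cyclotomic polynomial Φ_4410(x) is the minimal polynomial of zeta_4410 over Q and has degree phi(4410) = 1008. So Q(zeta_4410) is a degree-1008 Galois extension with Galois group (Z/4410Z)^*. By CRT, (Z/4410Z)^* ≅ (Z/2Z)^* × (Z/9Z)^* × (Z/5Z)^* × (Z/49Z)^*. Each prime-power unit group is (Z/2Z)^* ≅ trivial group (order 1); (Z/9Z)^* ≅ Z/6Z; (Z/5Z)^* ≅ Z/4Z; (Z/49Z)^* ≅ Z/42Z. Hence Gal(Q(zeta_4410)/Q) ≅ Z/4Z × Z/6Z × Z/42Z.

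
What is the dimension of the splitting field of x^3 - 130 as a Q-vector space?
[K:Q] = 6

x^3 - 130 has one real root r = 130^(1/3) and two complex roots r*zeta_3, r*zeta_3^2 where zeta_3 = e^(2*pi*i/3). The splitting field is Q(r, zeta_3). [Q(r):Q] = 3 and [Q(zeta_3):Q] = 2 with gcd = 1, so [Q(r, zeta_3):Q] = 3 * 2 = 6.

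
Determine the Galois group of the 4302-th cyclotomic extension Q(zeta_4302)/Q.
|Gal(Q(zeta_4302)/Q)| = phi(4302) = 1428; group ≅ (Z/4302Z)^* ≅ Z/6Z × Z/238Z

The n-th cyclotomic polynomial Φ_4302(x) is the minimal polynomial of zeta_4302 over Q and has degree phi(4302) = 1428. So Q(zeta_4302) is a degree-1428 Galois extension with Galois group (Z/4302Z)^*. By CRT, (Z/4302Z)^* ≅ (Z/2Z)^* × (Z/9Z)^* × (Z/239Z)^*. Each prime-power unit group is (Z/2Z)^* ≅ trivial group (order 1); (Z/9Z)^* ≅ Z/6Z; (Z/239Z)^* ≅ Z/238Z. Hence Gal(Q(zeta_4302)/Q) ≅ Z/6Z × Z/238Z.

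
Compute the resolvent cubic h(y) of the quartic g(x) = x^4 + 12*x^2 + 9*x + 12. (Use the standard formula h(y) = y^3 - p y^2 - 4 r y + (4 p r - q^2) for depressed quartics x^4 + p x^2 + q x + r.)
h(y) = y^3 - 12*y^2 - 48*y + 495

Identify coefficients: p = 12, q = 9, r = 12.
Plug into h(y) = y^3 - p y^2 - 4 r y + (4 p r - q^2):
  h(y) = y^3 - (12) y^2 - 4*(12) y + (4*(12)*(12) - (9)^2)
       = y^3 + (-12) y^2 + (-48) y + (495).
Simplifying: h(y) = y^3 - 12*y^2 - 48*y + 495.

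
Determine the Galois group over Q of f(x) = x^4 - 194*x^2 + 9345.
Gal(K/Q) = V_4 (Klein four-group, Z/2Z × Z/2Z)

f factors as (x^2 - 105)(x^2 - 89), so the splitting field is K = Q(sqrt(105), sqrt(89)). The elements 105, 89, 9345 are all non-squares in Q, so sqrt(105) and sqrt(89) generate independent quadratic extensions. Thus [K:Q] = 4 and Gal(K/Q) is generated by the two order-2 automorphisms sqrt(105) ↦ -sqrt(105) and sqrt(89) ↦ -sqrt(89), giving V_4.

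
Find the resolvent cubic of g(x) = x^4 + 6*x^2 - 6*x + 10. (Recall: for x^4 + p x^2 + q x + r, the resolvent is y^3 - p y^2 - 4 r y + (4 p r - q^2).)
h(y) = y^3 - 6*y^2 - 40*y + 204

Identify coefficients: p = 6, q = -6, r = 10.
Plug into h(y) = y^3 - p y^2 - 4 r y + (4 p r - q^2):
  h(y) = y^3 - (6) y^2 - 4*(10) y + (4*(6)*(10) - (-6)^2)
       = y^3 + (-6) y^2 + (-40) y + (204).
Simplifying: h(y) = y^3 - 6*y^2 - 40*y + 204.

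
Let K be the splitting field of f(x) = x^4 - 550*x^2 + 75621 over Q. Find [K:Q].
[K:Q] = 4

f factors as (x^2 - 273)(x^2 - 277); the splitting field is K = Q(sqrt(273), sqrt(277)). Since 273, 277, and 75621 are all non-squares in Q, the three subfields Q(sqrt(273)), Q(sqrt(277)), Q(sqrt(75621)) are distinct degree-2 extensions, so [K:Q] = 4 (Klein four Galois group).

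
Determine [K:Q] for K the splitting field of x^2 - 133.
[K:Q] = 2

The polynomial x^2 - 133 is irreducible over Q since 133 is not a perfect square. Its splitting field is Q(sqrt(133)), which has degree 2 over Q.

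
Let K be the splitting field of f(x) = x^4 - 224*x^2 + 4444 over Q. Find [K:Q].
[K:Q] = 4

f factors as (x^2 - 202)(x^2 - 22); the splitting field is K = Q(sqrt(202), sqrt(22)). Since 202, 22, and 4444 are all non-squares in Q, the three subfields Q(sqrt(202)), Q(sqrt(22)), Q(sqrt(4444)) are distinct degree-2 extensions, so [K:Q] = 4 (Klein four Galois group).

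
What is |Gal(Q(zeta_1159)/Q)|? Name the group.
|Gal(Q(zeta_1159)/Q)| = phi(1159) = 1080; group ≅ (Z/1159Z)^* ≅ Z/18Z × Z/60Z

The n-th cyclotomic polynomial Φ_1159(x) is the minimal polynomial of zeta_1159 over Q and has degree phi(1159) = 1080. So Q(zeta_1159) is a degree-1080 Galois extension with Galois group (Z/1159Z)^*. By CRT, (Z/1159Z)^* ≅ (Z/19Z)^* × (Z/61Z)^*. Each prime-power unit group is (Z/19Z)^* ≅ Z/18Z; (Z/61Z)^* ≅ Z/60Z. Hence Gal(Q(zeta_1159)/Q) ≅ Z/18Z × Z/60Z.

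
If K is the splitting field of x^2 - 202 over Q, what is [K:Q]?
[K:Q] = 2

The polynomial x^2 - 202 is irreducible over Q since 202 is not a perfect square. Its splitting field is Q(sqrt(202)), which has degree 2 over Q.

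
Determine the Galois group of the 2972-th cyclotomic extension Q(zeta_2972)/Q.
|Gal(Q(zeta_2972)/Q)| = phi(2972) = 1484; group ≅ (Z/2972Z)^* ≅ Z/2Z × Z/742Z

The n-th cyclotomic polynomial Φ_2972(x) is the minimal polynomial of zeta_2972 over Q and has degree phi(2972) = 1484. So Q(zeta_2972) is a degree-1484 Galois extension with Galois group (Z/2972Z)^*. By CRT, (Z/2972Z)^* ≅ (Z/4Z)^* × (Z/743Z)^*. Each prime-power unit group is (Z/4Z)^* ≅ Z/2Z; (Z/743Z)^* ≅ Z/742Z. Hence Gal(Q(zeta_2972)/Q) ≅ Z/2Z × Z/742Z.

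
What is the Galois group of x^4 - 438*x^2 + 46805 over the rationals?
Gal(K/Q) = V_4 (Klein four-group, Z/2Z × Z/2Z)

f factors as (x^2 - 185)(x^2 - 253), so the splitting field is K = Q(sqrt(185), sqrt(253)). The elements 185, 253, 46805 are all non-squares in Q, so sqrt(185) and sqrt(253) generate independent quadratic extensions. Thus [K:Q] = 4 and Gal(K/Q) is generated by the two order-2 automorphisms sqrt(185) ↦ -sqrt(185) and sqrt(253) ↦ -sqrt(253), giving V_4.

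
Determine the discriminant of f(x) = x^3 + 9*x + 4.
Δ = -3348

For a depressed cubic x^3 + p x + q the discriminant is Δ = -4 p^3 - 27 q^2 = -4*(9)^3 - 27*(4)^2 = -2916 - 432 = -3348.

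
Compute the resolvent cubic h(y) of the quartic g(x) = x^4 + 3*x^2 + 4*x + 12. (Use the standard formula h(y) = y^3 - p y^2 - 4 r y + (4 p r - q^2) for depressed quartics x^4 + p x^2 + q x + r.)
h(y) = y^3 - 3*y^2 - 48*y + 128

Identify coefficients: p = 3, q = 4, r = 12.
Plug into h(y) = y^3 - p y^2 - 4 r y + (4 p r - q^2):
  h(y) = y^3 - (3) y^2 - 4*(12) y + (4*(3)*(12) - (4)^2)
       = y^3 + (-3) y^2 + (-48) y + (128).
Simplifying: h(y) = y^3 - 3*y^2 - 48*y + 128.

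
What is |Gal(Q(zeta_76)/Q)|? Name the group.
|Gal(Q(zeta_76)/Q)| = phi(76) = 36; group ≅ (Z/76Z)^* ≅ Z/2Z × Z/18Z

The n-th cyclotomic polynomial Φ_76(x) is the minimal polynomial of zeta_76 over Q and has degree phi(76) = 36. So Q(zeta_76) is a degree-36 Galois extension with Galois group (Z/76Z)^*. By CRT, (Z/76Z)^* ≅ (Z/4Z)^* × (Z/19Z)^*. Each prime-power unit group is (Z/4Z)^* ≅ Z/2Z; (Z/19Z)^* ≅ Z/18Z. Hence Gal(Q(zeta_76)/Q) ≅ Z/2Z × Z/18Z.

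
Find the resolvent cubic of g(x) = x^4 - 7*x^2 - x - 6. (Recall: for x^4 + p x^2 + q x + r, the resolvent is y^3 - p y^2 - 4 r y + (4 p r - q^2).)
h(y) = y^3 + 7*y^2 + 24*y + 167

Identify coefficients: p = -7, q = -1, r = -6.
Plug into h(y) = y^3 - p y^2 - 4 r y + (4 p r - q^2):
  h(y) = y^3 - (-7) y^2 - 4*(-6) y + (4*(-7)*(-6) - (-1)^2)
       = y^3 + (7) y^2 + (24) y + (167).
Simplifying: h(y) = y^3 + 7*y^2 + 24*y + 167.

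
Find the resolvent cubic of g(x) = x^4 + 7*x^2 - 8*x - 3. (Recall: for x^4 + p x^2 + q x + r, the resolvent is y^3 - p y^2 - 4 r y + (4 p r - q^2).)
h(y) = y^3 - 7*y^2 + 12*y - 148

Identify coefficients: p = 7, q = -8, r = -3.
Plug into h(y) = y^3 - p y^2 - 4 r y + (4 p r - q^2):
  h(y) = y^3 - (7) y^2 - 4*(-3) y + (4*(7)*(-3) - (-8)^2)
       = y^3 + (-7) y^2 + (12) y + (-148).
Simplifying: h(y) = y^3 - 7*y^2 + 12*y - 148.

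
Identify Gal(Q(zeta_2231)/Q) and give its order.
|Gal(Q(zeta_2231)/Q)| = phi(2231) = 2112; group ≅ (Z/2231Z)^* ≅ Z/22Z × Z/96Z

The n-th cyclotomic polynomial Φ_2231(x) is the minimal polynomial of zeta_2231 over Q and has degree phi(2231) = 2112. So Q(zeta_2231) is a degree-2112 Galois extension with Galois group (Z/2231Z)^*. By CRT, (Z/2231Z)^* ≅ (Z/23Z)^* × (Z/97Z)^*. Each prime-power unit group is (Z/23Z)^* ≅ Z/22Z; (Z/97Z)^* ≅ Z/96Z. Hence Gal(Q(zeta_2231)/Q) ≅ Z/22Z × Z/96Z.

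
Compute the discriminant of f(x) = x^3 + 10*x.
Δ = -4000

For a depressed cubic x^3 + p x + q the discriminant is Δ = -4 p^3 - 27 q^2 = -4*(10)^3 - 27*(0)^2 = -4000 - 0 = -4000.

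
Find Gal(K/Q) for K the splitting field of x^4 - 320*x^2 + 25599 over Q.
Gal(K/Q) = V_4 (Klein four-group, Z/2Z × Z/2Z)

f factors as (x^2 - 159)(x^2 - 161), so the splitting field is K = Q(sqrt(159), sqrt(161)). The elements 159, 161, 25599 are all non-squares in Q, so sqrt(159) and sqrt(161) generate independent quadratic extensions. Thus [K:Q] = 4 and Gal(K/Q) is generated by the two order-2 automorphisms sqrt(159) ↦ -sqrt(159) and sqrt(161) ↦ -sqrt(161), giving V_4.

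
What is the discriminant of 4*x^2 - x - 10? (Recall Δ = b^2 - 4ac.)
Δ = 161

For a quadratic a x^2 + b x + c the discriminant is Δ = b^2 - 4ac = (-1)^2 - 4*(4)*(-10) = 1 - (-160) = 161.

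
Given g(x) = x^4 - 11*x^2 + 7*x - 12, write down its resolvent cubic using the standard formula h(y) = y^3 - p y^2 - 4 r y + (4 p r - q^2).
h(y) = y^3 + 11*y^2 + 48*y + 479

Identify coefficients: p = -11, q = 7, r = -12.
Plug into h(y) = y^3 - p y^2 - 4 r y + (4 p r - q^2):
  h(y) = y^3 - (-11) y^2 - 4*(-12) y + (4*(-11)*(-12) - (7)^2)
       = y^3 + (11) y^2 + (48) y + (479).
Simplifying: h(y) = y^3 + 11*y^2 + 48*y + 479.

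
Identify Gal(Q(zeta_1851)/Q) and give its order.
|Gal(Q(zeta_1851)/Q)| = phi(1851) = 1232; group ≅ (Z/1851Z)^* ≅ Z/2Z × Z/616Z

The n-th cyclotomic polynomial Φ_1851(x) is the minimal polynomial of zeta_1851 over Q and has degree phi(1851) = 1232. So Q(zeta_1851) is a degree-1232 Galois extension with Galois group (Z/1851Z)^*. By CRT, (Z/1851Z)^* ≅ (Z/3Z)^* × (Z/617Z)^*. Each prime-power unit group is (Z/3Z)^* ≅ Z/2Z; (Z/617Z)^* ≅ Z/616Z. Hence Gal(Q(zeta_1851)/Q) ≅ Z/2Z × Z/616Z.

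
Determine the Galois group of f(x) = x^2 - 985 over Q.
Gal(K/Q) = Z/2Z (cyclic of order 2)

x^2 - 985 is irreducible over Q since 985 is not a rational square. The splitting field Q(sqrt(985)) has degree 2 over Q, and its unique nontrivial automorphism is sqrt(985) ↦ -sqrt(985). Hence Gal(Q(sqrt(985))/Q) = Z/2Z.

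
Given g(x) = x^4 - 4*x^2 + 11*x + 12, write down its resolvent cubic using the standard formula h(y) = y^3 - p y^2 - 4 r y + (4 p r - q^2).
h(y) = y^3 + 4*y^2 - 48*y - 313

Identify coefficients: p = -4, q = 11, r = 12.
Plug into h(y) = y^3 - p y^2 - 4 r y + (4 p r - q^2):
  h(y) = y^3 - (-4) y^2 - 4*(12) y + (4*(-4)*(12) - (11)^2)
       = y^3 + (4) y^2 + (-48) y + (-313).
Simplifying: h(y) = y^3 + 4*y^2 - 48*y - 313.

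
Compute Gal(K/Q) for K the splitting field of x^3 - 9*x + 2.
Gal(K/Q) = S_3 (symmetric group of order 6)

Compute the discriminant of x^3 + (0)*x^2 + (-9)*x + (2): Δ = 2808. Since Δ is not a rational square, the Galois group is not contained in A_3; it must be the full S_3 (irreducibility of the cubic rules out anything smaller).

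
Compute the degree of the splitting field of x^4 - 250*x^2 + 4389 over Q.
[K:Q] = 4

f factors as (x^2 - 231)(x^2 - 19); the splitting field is K = Q(sqrt(231), sqrt(19)). Since 231, 19, and 4389 are all non-squares in Q, the three subfields Q(sqrt(231)), Q(sqrt(19)), Q(sqrt(4389)) are distinct degree-2 extensions, so [K:Q] = 4 (Klein four Galois group).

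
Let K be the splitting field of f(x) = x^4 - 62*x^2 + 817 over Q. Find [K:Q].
[K:Q] = 4

f factors as (x^2 - 19)(x^2 - 43); the splitting field is K = Q(sqrt(19), sqrt(43)). Since 19, 43, and 817 are all non-squares in Q, the three subfields Q(sqrt(19)), Q(sqrt(43)), Q(sqrt(817)) are distinct degree-2 extensions, so [K:Q] = 4 (Klein four Galois group).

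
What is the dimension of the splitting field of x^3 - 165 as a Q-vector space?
[K:Q] = 6

x^3 - 165 has one real root r = 165^(1/3) and two complex roots r*zeta_3, r*zeta_3^2 where zeta_3 = e^(2*pi*i/3). The splitting field is Q(r, zeta_3). [Q(r):Q] = 3 and [Q(zeta_3):Q] = 2 with gcd = 1, so [Q(r, zeta_3):Q] = 3 * 2 = 6.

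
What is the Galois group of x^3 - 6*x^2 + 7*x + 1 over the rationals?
Gal(K/Q) = S_3 (symmetric group of order 6)

Compute the discriminant of x^3 + (-6)*x^2 + (7)*x + (1): Δ = 473. Since Δ is not a rational square, the Galois group is not contained in A_3; it must be the full S_3 (irreducibility of the cubic rules out anything smaller).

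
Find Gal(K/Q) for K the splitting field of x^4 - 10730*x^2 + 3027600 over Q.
Gal(K/Q) = Z/2Z (cyclic of order 2)

f factors as (x^2 - 10440)(x^2 - 290), so the splitting field is K = Q(sqrt(10440), sqrt(290)). The squarefree part of 10440 is 290 and the squarefree part of 290 is also 290, so sqrt(10440) and sqrt(290) are both rational multiples of sqrt(290). Hence Q(sqrt(10440)) = Q(sqrt(290)) = Q(sqrt(290)), and the splitting field collapses to a single degree-2 extension with Galois group Z/2Z.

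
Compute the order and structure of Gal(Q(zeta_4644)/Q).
|Gal(Q(zeta_4644)/Q)| = phi(4644) = 1512; group ≅ (Z/4644Z)^* ≅ Z/2Z × Z/18Z × Z/42Z

The n-th cyclotomic polynomial Φ_4644(x) is the minimal polynomial of zeta_4644 over Q and has degree phi(4644) = 1512. So Q(zeta_4644) is a degree-1512 Galois extension with Galois group (Z/4644Z)^*. By CRT, (Z/4644Z)^* ≅ (Z/4Z)^* × (Z/27Z)^* × (Z/43Z)^*. Each prime-power unit group is (Z/4Z)^* ≅ Z/2Z; (Z/27Z)^* ≅ Z/18Z; (Z/43Z)^* ≅ Z/42Z. Hence Gal(Q(zeta_4644)/Q) ≅ Z/2Z × Z/18Z × Z/42Z.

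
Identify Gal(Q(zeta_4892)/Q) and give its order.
|Gal(Q(zeta_4892)/Q)| = phi(4892) = 2444; group ≅ (Z/4892Z)^* ≅ Z/2Z × Z/1222Z

The n-th cyclotomic polynomial Φ_4892(x) is the minimal polynomial of zeta_4892 over Q and has degree phi(4892) = 2444. So Q(zeta_4892) is a degree-2444 Galois extension with Galois group (Z/4892Z)^*. By CRT, (Z/4892Z)^* ≅ (Z/4Z)^* × (Z/1223Z)^*. Each prime-power unit group is (Z/4Z)^* ≅ Z/2Z; (Z/1223Z)^* ≅ Z/1222Z. Hence Gal(Q(zeta_4892)/Q) ≅ Z/2Z × Z/1222Z.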